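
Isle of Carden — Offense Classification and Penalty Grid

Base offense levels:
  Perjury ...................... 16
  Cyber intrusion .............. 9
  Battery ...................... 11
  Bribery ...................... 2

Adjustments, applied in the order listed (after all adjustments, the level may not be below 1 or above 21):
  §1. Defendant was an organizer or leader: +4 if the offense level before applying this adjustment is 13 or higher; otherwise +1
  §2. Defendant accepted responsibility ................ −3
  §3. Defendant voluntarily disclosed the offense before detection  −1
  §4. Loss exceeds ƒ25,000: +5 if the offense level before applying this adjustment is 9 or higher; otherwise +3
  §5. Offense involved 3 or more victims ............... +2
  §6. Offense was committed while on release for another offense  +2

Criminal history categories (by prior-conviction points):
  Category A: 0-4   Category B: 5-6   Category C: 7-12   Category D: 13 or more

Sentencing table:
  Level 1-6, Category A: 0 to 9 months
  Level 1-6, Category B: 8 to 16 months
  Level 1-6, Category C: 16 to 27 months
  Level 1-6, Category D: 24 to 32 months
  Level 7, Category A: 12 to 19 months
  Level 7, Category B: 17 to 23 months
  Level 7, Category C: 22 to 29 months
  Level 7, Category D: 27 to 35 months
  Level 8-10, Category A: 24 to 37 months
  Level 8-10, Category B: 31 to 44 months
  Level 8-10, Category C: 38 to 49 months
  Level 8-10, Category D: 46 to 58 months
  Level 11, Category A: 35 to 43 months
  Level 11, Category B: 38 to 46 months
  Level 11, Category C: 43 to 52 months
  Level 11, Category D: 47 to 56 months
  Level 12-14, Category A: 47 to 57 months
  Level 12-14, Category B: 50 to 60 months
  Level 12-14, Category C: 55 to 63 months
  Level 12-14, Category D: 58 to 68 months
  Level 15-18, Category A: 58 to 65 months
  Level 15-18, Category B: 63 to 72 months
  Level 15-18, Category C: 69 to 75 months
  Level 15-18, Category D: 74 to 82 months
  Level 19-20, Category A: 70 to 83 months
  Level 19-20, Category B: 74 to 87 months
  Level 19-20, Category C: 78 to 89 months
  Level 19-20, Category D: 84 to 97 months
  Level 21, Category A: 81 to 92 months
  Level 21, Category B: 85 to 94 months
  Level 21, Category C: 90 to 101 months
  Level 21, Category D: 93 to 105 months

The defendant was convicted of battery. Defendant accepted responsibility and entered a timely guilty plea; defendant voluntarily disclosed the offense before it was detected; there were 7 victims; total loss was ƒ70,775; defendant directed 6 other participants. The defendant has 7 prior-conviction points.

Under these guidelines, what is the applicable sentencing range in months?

Base offense level for battery: 11.
§1 applies (level before this adjustment is 11 < 13, so +1): 11 + 1 = 12.
§2 applies: 12 − 3 = 9.
§3 applies: 9 − 1 = 8.
§4 applies (level before this adjustment is 8 < 9, so +3): 8 + 3 = 11.
§5 applies: 11 + 2 = 13.
Final offense level: 13.
Criminal history: 7 prior points → Category C (7-12).
Level 13 falls in the 12-14 band.
Grid: Level 12-14 × Category C = 55-63 months.

55-63 months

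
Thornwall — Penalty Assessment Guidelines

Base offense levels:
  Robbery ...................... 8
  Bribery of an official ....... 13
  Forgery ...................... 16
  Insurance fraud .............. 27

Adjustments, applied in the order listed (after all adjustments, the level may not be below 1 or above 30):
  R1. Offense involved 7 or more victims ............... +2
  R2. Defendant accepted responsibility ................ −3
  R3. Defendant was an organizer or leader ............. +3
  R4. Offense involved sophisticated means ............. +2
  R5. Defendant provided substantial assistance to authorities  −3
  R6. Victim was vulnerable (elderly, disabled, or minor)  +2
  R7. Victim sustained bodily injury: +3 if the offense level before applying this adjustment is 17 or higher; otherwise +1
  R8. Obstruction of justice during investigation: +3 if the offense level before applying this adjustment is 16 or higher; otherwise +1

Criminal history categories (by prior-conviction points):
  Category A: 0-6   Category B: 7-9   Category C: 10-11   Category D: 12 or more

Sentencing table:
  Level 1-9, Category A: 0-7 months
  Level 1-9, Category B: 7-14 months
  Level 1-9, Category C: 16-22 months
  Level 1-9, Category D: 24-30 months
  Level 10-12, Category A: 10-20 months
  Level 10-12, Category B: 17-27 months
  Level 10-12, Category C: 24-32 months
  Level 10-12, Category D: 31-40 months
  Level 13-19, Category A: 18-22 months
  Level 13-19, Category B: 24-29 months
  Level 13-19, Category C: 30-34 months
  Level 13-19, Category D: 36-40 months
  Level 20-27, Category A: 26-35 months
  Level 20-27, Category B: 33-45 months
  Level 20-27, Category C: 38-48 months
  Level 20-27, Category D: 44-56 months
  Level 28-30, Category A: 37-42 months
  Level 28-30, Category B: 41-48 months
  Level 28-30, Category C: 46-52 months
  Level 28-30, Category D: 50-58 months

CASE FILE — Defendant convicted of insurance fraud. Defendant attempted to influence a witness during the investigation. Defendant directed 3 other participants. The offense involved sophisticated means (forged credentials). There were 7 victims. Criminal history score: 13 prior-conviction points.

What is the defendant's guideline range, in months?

Base offense level for insurance fraud: 27.
R1 applies: 27 + 2 = 29.
R3 applies: 29 + 3 = 32.
R4 applies: 32 + 2 = 34.
R7 does not apply.
R8 applies (level before this adjustment is 34 ≥ 16, so +3): 34 + 3 = 37.
Level 37 exceeds the maximum of 30; capped at 30.
Final offense level: 30.
Criminal history: 13 prior points → Category D (12+).
Level 30 falls in the 28-30 band.
Grid: Level 28-30 × Category D = 50-58 months.

50-58 months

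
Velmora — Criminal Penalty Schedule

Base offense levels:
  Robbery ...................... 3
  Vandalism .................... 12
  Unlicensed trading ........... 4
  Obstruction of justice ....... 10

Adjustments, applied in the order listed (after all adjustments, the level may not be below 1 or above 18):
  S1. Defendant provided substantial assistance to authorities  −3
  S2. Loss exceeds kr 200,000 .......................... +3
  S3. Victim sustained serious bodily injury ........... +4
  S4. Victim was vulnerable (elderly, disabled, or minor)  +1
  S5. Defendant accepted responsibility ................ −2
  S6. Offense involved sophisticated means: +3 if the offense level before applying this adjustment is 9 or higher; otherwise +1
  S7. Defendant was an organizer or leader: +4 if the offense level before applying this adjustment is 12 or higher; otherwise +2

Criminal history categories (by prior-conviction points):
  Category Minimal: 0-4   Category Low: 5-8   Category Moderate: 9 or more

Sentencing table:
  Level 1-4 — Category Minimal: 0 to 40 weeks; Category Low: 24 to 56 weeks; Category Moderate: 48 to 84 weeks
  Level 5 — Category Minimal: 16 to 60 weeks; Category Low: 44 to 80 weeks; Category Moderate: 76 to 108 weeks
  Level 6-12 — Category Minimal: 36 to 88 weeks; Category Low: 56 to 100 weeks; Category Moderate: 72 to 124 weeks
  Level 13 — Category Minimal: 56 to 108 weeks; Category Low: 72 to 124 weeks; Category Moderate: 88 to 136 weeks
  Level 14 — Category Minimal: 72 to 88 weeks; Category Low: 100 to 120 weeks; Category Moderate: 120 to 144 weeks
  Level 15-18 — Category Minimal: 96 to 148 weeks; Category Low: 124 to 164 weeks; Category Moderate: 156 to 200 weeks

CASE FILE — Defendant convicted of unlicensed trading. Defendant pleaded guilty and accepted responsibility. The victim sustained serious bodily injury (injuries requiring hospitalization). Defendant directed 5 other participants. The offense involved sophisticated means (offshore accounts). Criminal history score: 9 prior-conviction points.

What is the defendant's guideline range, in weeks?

72-124 weeks

Base offense level for unlicensed trading: 4.
S2 does not apply.
S3 applies: 4 + 4 = 8.
S5 applies: 8 − 2 = 6.
S6 applies (level before this adjustment is 6 < 9, so +1): 6 + 1 = 7.
S7 applies (level before this adjustment is 7 < 12, so +2): 7 + 2 = 9.
Final offense level: 9.
Criminal history: 9 prior points → Category Moderate (9+).
Level 9 falls in the 6-12 band.
Grid: Level 6-12 × Category Moderate = 72-124 weeks.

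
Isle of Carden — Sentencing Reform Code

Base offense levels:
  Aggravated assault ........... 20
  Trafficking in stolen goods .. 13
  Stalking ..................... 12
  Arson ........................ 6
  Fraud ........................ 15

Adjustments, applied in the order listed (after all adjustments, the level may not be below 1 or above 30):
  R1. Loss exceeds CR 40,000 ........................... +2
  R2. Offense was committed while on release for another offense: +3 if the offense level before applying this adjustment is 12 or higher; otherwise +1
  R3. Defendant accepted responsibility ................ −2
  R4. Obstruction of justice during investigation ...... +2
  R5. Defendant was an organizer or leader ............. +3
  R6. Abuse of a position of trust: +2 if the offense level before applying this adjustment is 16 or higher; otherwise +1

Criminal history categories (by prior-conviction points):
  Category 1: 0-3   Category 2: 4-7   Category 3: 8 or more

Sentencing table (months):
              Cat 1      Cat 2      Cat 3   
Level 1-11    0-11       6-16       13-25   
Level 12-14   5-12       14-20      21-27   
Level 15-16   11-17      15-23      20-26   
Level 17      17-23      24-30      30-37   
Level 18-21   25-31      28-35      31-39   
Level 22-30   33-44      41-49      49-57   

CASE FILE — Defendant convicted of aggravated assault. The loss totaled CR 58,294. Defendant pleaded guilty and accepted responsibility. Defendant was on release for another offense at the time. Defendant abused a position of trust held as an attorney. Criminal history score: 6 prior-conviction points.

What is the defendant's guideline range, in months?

41-49 months

Base offense level for aggravated assault: 20.
R1 applies: 20 + 2 = 22.
R2 applies (level before this adjustment is 22 ≥ 12, so +3): 22 + 3 = 25.
R3 applies: 25 − 2 = 23.
R4 does not apply.
R6 applies (level before this adjustment is 23 ≥ 16, so +2): 23 + 2 = 25.
Final offense level: 25.
Criminal history: 6 prior points → Category 2 (4-7).
Level 25 falls in the 22-30 band.
Grid: Level 22-30 × Category 2 = 41-49 months.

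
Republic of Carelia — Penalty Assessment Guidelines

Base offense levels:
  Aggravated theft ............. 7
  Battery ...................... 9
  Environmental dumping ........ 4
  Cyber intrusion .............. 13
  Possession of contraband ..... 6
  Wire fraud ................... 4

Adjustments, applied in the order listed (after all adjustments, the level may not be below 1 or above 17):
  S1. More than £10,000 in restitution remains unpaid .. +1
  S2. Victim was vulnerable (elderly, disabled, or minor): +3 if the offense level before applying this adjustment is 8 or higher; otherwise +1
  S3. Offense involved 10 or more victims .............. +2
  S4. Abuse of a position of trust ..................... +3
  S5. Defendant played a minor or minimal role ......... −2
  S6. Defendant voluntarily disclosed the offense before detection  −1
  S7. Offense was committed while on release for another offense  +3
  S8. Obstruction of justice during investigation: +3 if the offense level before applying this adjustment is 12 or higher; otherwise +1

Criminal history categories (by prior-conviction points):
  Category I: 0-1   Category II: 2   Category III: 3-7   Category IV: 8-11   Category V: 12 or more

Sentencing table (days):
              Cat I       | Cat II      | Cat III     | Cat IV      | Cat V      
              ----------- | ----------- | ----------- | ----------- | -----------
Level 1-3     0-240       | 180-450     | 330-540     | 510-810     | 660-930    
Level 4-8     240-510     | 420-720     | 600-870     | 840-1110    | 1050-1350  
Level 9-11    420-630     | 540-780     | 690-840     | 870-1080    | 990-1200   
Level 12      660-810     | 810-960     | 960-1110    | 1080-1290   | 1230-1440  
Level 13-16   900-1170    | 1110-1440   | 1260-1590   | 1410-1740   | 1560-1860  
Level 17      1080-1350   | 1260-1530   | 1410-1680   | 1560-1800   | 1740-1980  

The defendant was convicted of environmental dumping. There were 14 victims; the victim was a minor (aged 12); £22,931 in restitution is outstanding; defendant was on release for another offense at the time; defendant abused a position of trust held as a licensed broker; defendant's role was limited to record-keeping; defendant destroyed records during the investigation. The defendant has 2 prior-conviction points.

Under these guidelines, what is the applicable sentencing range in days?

1110-1440 days

Base offense level for environmental dumping: 4.
S1 applies: 4 + 1 = 5.
S2 applies (level before this adjustment is 5 < 8, so +1): 5 + 1 = 6.
S3 applies: 6 + 2 = 8.
S4 applies: 8 + 3 = 11.
S5 applies: 11 − 2 = 9.
S7 applies: 9 + 3 = 12.
S8 applies (level before this adjustment is 12 ≥ 12, so +3): 12 + 3 = 15.
Final offense level: 15.
Criminal history: 2 prior points → Category II (2).
Level 15 falls in the 13-16 band.
Grid: Level 13-16 × Category II = 1110-1440 days.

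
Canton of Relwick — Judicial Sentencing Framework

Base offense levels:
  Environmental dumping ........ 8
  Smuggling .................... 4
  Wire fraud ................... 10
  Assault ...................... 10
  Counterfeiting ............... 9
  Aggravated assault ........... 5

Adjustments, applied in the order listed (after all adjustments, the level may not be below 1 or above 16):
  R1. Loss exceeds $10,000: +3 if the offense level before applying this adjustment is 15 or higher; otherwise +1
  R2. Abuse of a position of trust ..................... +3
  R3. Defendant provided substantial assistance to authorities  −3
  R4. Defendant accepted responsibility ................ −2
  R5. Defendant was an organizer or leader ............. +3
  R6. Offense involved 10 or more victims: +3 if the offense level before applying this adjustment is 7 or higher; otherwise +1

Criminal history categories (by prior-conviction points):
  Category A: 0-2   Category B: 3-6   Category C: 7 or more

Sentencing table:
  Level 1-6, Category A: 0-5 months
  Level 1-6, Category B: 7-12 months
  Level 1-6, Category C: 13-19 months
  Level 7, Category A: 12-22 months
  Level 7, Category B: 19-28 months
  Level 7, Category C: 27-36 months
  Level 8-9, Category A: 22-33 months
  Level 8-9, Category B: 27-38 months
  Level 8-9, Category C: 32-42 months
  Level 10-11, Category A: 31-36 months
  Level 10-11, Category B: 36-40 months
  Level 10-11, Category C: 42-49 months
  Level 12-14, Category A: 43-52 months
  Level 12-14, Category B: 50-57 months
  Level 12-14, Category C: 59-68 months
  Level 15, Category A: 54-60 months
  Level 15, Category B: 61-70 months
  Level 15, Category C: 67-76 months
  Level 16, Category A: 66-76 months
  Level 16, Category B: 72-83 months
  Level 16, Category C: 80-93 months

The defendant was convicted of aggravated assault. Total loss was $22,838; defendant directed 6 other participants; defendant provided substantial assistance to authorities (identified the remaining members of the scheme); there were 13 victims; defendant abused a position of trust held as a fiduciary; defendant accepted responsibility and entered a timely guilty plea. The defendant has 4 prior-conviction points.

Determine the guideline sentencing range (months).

Base offense level for aggravated assault: 5.
R1 applies (level before this adjustment is 5 < 15, so +1): 5 + 1 = 6.
R2 applies: 6 + 3 = 9.
R3 applies: 9 − 3 = 6.
R4 applies: 6 − 2 = 4.
R5 applies: 4 + 3 = 7.
R6 applies (level before this adjustment is 7 ≥ 7, so +3): 7 + 3 = 10.
Final offense level: 10.
Criminal history: 4 prior points → Category B (3-6).
Level 10 falls in the 10-11 band.
Grid: Level 10-11 × Category B = 36-40 months.

36-40 months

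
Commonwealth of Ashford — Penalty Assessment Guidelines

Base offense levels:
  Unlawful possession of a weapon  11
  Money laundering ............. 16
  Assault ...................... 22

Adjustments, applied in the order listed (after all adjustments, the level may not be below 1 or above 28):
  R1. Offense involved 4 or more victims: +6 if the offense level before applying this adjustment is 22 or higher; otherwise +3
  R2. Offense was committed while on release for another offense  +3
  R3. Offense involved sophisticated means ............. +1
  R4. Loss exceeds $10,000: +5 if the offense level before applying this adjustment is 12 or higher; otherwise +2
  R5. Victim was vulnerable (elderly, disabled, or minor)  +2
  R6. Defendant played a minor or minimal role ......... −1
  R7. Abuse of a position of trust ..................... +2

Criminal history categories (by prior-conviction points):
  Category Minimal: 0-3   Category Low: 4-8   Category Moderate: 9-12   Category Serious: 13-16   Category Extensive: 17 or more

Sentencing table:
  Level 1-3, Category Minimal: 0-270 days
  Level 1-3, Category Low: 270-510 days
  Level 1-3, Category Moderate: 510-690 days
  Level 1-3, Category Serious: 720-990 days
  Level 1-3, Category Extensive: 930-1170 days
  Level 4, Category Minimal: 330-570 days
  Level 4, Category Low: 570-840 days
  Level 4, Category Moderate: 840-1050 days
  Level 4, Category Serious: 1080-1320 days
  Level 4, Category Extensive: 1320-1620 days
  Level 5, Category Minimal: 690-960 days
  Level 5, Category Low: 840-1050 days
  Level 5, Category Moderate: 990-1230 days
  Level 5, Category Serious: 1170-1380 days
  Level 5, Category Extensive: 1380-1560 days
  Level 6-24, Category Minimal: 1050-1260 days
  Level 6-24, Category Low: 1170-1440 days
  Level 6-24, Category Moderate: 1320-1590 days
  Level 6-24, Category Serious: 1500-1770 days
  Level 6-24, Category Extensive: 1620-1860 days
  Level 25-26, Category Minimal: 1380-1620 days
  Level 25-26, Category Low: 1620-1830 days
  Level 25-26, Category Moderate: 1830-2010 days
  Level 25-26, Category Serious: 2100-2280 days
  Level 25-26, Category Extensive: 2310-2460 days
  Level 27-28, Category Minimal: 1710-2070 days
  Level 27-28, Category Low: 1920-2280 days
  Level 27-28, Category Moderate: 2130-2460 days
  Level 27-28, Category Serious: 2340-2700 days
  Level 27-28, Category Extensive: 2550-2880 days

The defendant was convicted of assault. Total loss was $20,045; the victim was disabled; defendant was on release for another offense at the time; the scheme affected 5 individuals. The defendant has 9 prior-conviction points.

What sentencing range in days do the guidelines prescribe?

Base offense level for assault: 22.
R1 applies (level before this adjustment is 22 ≥ 22, so +6): 22 + 6 = 28.
R2 applies: 28 + 3 = 31.
R4 applies (level before this adjustment is 31 ≥ 12, so +5): 31 + 5 = 36.
R5 applies: 36 + 2 = 38.
Level 38 exceeds the maximum of 28; capped at 28.
Final offense level: 28.
Criminal history: 9 prior points → Category Moderate (9-12).
Level 28 falls in the 27-28 band.
Grid: Level 27-28 × Category Moderate = 2130-2460 days.

2130-2460 days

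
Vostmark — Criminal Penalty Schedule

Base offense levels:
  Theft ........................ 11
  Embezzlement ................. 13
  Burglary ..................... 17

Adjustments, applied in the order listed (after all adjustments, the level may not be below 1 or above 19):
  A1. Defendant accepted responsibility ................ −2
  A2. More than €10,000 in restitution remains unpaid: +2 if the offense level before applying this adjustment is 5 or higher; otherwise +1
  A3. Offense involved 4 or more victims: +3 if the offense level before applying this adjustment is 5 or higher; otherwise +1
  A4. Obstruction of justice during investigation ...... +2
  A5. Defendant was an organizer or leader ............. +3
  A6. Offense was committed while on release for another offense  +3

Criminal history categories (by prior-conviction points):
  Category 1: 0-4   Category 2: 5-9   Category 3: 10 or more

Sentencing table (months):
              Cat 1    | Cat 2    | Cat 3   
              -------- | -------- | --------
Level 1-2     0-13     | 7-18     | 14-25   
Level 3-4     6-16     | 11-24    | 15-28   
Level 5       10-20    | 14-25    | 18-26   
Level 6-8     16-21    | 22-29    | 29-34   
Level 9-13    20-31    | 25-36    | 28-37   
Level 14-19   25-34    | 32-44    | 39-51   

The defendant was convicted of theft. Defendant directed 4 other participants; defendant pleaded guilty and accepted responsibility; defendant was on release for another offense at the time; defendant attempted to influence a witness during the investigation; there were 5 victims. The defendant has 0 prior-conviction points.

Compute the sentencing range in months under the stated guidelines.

25-34 months

Base offense level for theft: 11.
A1 applies: 11 − 2 = 9.
A2 does not apply.
A3 applies (level before this adjustment is 9 ≥ 5, so +3): 9 + 3 = 12.
A4 applies: 12 + 2 = 14.
A5 applies: 14 + 3 = 17.
A6 applies: 17 + 3 = 20.
Level 20 exceeds the maximum of 19; capped at 19.
Final offense level: 19.
Criminal history: 0 prior points → Category 1 (0-4).
Level 19 falls in the 14-19 band.
Grid: Level 14-19 × Category 1 = 25-34 months.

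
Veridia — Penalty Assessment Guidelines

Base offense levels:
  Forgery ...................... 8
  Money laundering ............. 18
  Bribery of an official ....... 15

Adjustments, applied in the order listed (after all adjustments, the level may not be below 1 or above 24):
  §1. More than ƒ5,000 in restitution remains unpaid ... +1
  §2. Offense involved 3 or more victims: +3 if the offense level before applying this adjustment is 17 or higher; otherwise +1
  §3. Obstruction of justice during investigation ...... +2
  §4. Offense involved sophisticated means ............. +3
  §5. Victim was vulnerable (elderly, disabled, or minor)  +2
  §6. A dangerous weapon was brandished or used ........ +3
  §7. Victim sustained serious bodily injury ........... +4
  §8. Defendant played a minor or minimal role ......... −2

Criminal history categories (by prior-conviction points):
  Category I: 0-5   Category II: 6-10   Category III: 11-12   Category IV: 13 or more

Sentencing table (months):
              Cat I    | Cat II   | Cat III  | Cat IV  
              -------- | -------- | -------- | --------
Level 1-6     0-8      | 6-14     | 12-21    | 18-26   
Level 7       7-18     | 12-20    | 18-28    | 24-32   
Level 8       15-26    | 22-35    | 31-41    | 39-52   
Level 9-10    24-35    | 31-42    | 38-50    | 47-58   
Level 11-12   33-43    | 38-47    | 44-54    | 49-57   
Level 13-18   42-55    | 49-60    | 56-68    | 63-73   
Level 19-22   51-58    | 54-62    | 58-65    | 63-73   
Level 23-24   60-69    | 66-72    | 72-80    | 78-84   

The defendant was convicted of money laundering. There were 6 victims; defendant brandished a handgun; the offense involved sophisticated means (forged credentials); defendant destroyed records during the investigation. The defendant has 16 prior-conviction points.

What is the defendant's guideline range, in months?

78-84 months

Base offense level for money laundering: 18.
§1 does not apply.
§2 applies (level before this adjustment is 18 ≥ 17, so +3): 18 + 3 = 21.
§3 applies: 21 + 2 = 23.
§4 applies: 23 + 3 = 26.
§5 does not apply.
§6 applies: 26 + 3 = 29.
§7 does not apply.
§8 does not apply.
Level 29 exceeds the maximum of 24; capped at 24.
Final offense level: 24.
Criminal history: 16 prior points → Category IV (13+).
Level 24 falls in the 23-24 band.
Grid: Level 23-24 × Category IV = 78-84 months.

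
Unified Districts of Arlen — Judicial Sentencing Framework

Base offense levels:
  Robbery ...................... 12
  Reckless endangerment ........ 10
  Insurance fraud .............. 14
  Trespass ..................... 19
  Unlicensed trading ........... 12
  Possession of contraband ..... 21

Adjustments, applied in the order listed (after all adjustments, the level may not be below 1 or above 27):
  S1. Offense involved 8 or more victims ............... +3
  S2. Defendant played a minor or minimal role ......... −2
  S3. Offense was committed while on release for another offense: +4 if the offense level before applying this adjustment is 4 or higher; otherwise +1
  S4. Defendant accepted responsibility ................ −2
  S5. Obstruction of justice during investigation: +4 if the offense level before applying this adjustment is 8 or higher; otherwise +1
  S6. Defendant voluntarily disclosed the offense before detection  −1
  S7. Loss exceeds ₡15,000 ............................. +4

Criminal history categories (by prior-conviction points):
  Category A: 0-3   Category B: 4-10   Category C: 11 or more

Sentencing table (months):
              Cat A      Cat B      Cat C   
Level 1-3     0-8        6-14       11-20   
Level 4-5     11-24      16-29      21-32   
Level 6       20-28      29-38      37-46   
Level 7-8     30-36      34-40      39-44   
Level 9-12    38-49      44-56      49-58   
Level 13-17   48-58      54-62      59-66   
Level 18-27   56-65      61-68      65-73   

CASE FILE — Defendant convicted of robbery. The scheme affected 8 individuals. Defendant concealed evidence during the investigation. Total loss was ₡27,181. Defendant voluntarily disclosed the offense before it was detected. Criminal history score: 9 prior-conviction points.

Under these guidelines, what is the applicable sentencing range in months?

Base offense level for robbery: 12.
S1 applies: 12 + 3 = 15.
S2 does not apply.
S5 applies (level before this adjustment is 15 ≥ 8, so +4): 15 + 4 = 19.
S6 applies: 19 − 1 = 18.
S7 applies: 18 + 4 = 22.
Final offense level: 22.
Criminal history: 9 prior points → Category B (4-10).
Level 22 falls in the 18-27 band.
Grid: Level 18-27 × Category B = 61-68 months.

61-68 months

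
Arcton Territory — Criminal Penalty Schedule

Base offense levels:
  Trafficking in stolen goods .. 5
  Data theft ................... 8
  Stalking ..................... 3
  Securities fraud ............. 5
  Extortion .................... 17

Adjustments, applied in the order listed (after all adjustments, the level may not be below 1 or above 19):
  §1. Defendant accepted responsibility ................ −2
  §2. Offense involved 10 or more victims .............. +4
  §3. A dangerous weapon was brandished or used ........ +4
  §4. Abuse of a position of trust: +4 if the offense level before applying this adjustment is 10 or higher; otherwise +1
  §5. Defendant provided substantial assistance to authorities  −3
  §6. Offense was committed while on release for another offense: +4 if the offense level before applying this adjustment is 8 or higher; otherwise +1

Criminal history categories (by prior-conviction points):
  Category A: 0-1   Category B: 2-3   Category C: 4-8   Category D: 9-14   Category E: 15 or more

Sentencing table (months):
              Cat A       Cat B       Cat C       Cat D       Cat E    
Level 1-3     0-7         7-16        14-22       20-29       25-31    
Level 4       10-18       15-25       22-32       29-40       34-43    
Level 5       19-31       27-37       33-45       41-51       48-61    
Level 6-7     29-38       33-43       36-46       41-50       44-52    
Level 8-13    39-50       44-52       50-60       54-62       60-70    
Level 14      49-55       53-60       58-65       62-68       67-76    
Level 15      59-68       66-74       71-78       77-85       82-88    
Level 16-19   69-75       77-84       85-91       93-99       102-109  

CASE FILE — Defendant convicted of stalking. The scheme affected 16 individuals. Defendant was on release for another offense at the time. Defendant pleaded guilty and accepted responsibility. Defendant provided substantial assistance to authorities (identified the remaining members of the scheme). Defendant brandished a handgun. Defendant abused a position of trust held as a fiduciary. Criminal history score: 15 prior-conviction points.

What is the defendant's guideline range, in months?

60-70 months

Base offense level for stalking: 3.
§1 applies: 3 − 2 = 1.
§2 applies: 1 + 4 = 5.
§3 applies: 5 + 4 = 9.
§4 applies (level before this adjustment is 9 < 10, so +1): 9 + 1 = 10.
§5 applies: 10 − 3 = 7.
§6 applies (level before this adjustment is 7 < 8, so +1): 7 + 1 = 8.
Final offense level: 8.
Criminal history: 15 prior points → Category E (15+).
Level 8 falls in the 8-13 band.
Grid: Level 8-13 × Category E = 60-70 months.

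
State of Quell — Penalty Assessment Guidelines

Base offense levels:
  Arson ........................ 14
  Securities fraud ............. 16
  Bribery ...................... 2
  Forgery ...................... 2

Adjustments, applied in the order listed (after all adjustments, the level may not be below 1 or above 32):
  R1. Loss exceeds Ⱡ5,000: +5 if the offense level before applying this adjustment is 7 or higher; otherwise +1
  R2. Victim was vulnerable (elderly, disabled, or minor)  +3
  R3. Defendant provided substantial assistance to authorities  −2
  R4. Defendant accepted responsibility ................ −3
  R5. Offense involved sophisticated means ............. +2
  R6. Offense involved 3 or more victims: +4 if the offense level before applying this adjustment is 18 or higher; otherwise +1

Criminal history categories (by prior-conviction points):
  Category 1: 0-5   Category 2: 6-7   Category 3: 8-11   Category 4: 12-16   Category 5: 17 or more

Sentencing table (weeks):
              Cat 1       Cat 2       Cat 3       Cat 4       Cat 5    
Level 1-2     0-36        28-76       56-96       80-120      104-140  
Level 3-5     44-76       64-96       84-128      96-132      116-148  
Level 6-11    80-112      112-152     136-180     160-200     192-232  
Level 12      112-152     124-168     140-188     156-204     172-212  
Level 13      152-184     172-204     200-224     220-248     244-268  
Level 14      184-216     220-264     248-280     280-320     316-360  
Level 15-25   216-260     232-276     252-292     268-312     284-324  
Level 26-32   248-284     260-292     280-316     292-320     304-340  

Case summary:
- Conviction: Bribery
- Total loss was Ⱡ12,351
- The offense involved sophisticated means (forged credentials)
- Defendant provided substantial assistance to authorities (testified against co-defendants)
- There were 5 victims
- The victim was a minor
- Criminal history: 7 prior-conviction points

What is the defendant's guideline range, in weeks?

112-152 weeks

Base offense level for bribery: 2.
R1 applies (level before this adjustment is 2 < 7, so +1): 2 + 1 = 3.
R2 applies: 3 + 3 = 6.
R3 applies: 6 − 2 = 4.
R5 applies: 4 + 2 = 6.
R6 applies (level before this adjustment is 6 < 18, so +1): 6 + 1 = 7.
Final offense level: 7.
Criminal history: 7 prior points → Category 2 (6-7).
Level 7 falls in the 6-11 band.
Grid: Level 6-11 × Category 2 = 112-152 weeks.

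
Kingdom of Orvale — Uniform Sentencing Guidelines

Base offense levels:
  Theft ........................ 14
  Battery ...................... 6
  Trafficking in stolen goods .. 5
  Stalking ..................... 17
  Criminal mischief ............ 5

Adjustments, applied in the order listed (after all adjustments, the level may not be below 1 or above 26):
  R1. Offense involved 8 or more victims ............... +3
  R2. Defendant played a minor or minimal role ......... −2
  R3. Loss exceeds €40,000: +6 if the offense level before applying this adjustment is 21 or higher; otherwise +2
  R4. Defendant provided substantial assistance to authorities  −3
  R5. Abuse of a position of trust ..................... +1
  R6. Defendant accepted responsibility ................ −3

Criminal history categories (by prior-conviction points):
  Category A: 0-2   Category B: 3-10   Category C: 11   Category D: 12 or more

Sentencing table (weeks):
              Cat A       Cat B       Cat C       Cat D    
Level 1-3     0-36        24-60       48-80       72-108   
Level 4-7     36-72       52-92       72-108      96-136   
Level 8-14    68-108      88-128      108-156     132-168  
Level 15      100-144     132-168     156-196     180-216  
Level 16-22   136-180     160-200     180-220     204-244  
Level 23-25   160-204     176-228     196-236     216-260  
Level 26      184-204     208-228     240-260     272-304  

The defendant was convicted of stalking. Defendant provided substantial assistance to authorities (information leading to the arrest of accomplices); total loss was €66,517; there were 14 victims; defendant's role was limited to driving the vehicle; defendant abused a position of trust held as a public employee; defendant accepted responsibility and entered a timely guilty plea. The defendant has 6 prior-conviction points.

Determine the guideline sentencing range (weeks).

Base offense level for stalking: 17.
R1 applies: 17 + 3 = 20.
R2 applies: 20 − 2 = 18.
R3 applies (level before this adjustment is 18 < 21, so +2): 18 + 2 = 20.
R4 applies: 20 − 3 = 17.
R5 applies: 17 + 1 = 18.
R6 applies: 18 − 3 = 15.
Final offense level: 15.
Criminal history: 6 prior points → Category B (3-10).
Level 15 falls in the 15 band.
Grid: Level 15 × Category B = 132-168 weeks.

132-168 weeks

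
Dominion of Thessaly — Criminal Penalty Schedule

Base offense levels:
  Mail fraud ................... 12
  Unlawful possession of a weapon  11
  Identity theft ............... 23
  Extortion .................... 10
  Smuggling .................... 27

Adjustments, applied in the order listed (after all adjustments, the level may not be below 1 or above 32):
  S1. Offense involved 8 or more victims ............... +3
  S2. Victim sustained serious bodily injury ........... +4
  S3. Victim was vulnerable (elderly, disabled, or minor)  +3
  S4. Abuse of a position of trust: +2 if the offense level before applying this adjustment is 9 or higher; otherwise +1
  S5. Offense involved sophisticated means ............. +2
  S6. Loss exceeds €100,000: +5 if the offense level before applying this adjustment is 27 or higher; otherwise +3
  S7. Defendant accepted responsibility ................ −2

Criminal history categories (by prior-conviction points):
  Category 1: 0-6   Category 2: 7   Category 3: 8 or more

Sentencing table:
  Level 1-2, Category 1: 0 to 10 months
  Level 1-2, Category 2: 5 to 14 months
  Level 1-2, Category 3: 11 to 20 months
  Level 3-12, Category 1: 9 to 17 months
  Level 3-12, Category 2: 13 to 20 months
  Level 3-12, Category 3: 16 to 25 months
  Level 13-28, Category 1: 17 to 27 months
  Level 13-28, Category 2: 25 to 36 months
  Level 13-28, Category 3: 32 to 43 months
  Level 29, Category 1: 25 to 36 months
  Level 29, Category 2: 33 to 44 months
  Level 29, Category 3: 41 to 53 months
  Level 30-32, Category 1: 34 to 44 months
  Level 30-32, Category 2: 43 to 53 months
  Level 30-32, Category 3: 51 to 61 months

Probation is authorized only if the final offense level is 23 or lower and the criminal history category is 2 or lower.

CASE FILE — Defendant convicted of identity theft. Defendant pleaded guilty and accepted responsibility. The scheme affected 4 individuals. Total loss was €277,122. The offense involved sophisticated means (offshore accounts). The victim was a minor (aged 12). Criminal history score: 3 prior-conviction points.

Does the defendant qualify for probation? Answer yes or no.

Base offense level for identity theft: 23.
S1 does not apply.
S2 does not apply.
S3 applies: 23 + 3 = 26.
S4 does not apply.
S5 applies: 26 + 2 = 28.
S6 applies (level before this adjustment is 28 ≥ 27, so +5): 28 + 5 = 33.
S7 applies: 33 − 2 = 31.
Final offense level: 31.
Criminal history: 3 prior points → Category 1 (0-6).
Level 31 falls in the 30-32 band.
Grid: Level 30-32 × Category 1 = 34-44 months.
Probation check: level 31 > 23 and category 1 ≤ 2 → not eligible.

No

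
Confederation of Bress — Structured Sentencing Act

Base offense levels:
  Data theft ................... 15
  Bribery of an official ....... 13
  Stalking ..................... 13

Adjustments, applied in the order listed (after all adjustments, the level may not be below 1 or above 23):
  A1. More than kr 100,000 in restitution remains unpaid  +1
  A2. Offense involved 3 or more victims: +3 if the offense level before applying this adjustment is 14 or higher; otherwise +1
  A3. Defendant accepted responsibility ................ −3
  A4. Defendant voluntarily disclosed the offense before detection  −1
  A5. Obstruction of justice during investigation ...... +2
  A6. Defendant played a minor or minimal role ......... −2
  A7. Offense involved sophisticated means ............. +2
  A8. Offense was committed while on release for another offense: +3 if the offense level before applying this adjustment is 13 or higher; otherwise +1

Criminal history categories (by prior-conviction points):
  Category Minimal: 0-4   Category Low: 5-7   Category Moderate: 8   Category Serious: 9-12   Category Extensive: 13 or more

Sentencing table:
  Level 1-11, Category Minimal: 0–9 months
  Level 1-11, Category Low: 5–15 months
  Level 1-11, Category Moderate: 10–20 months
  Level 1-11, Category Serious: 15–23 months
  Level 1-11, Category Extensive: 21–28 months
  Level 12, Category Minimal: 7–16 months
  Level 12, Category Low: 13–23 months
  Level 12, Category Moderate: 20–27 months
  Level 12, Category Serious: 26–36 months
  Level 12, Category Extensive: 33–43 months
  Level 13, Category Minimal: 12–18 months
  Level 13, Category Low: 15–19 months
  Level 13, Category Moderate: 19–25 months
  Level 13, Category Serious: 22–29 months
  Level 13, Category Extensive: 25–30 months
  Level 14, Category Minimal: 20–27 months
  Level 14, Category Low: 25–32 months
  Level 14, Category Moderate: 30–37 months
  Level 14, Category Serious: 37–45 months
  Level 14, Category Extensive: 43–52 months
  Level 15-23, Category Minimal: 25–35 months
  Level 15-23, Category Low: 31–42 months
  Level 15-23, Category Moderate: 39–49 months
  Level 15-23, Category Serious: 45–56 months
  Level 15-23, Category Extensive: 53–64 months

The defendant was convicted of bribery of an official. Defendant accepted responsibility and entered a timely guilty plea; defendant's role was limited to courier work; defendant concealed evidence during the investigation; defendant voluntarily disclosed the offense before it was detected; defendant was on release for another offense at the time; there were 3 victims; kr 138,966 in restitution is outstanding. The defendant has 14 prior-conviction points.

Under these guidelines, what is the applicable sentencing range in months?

Base offense level for bribery of an official: 13.
A1 applies: 13 + 1 = 14.
A2 applies (level before this adjustment is 14 ≥ 14, so +3): 14 + 3 = 17.
A3 applies: 17 − 3 = 14.
A4 applies: 14 − 1 = 13.
A5 applies: 13 + 2 = 15.
A6 applies: 15 − 2 = 13.
A8 applies (level before this adjustment is 13 ≥ 13, so +3): 13 + 3 = 16.
Final offense level: 16.
Criminal history: 14 prior points → Category Extensive (13+).
Level 16 falls in the 15-23 band.
Grid: Level 15-23 × Category Extensive = 53-64 months.

53-64 months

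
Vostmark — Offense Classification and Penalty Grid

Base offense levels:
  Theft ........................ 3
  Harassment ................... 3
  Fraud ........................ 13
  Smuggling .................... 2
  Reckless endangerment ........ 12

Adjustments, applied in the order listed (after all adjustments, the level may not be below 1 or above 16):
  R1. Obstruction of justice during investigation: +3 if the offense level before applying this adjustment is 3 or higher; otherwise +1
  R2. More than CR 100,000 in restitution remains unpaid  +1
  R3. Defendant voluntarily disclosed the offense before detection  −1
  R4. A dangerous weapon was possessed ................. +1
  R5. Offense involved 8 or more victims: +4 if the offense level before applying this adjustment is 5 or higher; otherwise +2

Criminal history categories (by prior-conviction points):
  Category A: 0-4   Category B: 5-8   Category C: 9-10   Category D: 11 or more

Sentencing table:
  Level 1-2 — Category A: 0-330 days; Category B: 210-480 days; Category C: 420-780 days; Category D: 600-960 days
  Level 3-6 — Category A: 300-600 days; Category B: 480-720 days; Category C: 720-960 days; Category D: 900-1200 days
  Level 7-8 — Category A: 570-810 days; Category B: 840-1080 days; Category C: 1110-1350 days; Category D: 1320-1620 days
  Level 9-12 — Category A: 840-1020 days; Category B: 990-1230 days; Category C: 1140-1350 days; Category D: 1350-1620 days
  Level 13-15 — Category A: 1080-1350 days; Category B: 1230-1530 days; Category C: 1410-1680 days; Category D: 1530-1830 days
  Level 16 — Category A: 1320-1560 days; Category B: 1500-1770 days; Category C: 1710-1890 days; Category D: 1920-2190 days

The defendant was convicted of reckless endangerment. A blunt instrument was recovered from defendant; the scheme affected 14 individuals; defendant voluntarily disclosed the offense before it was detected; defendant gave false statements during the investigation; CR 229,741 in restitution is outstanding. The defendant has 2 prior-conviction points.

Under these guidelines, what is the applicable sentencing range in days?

Base offense level for reckless endangerment: 12.
R1 applies (level before this adjustment is 12 ≥ 3, so +3): 12 + 3 = 15.
R2 applies: 15 + 1 = 16.
R3 applies: 16 − 1 = 15.
R4 applies: 15 + 1 = 16.
R5 applies (level before this adjustment is 16 ≥ 5, so +4): 16 + 4 = 20.
Level 20 exceeds the maximum of 16; capped at 16.
Final offense level: 16.
Criminal history: 2 prior points → Category A (0-4).
Level 16 falls in the 16 band.
Grid: Level 16 × Category A = 1320-1560 days.

1320-1560 days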